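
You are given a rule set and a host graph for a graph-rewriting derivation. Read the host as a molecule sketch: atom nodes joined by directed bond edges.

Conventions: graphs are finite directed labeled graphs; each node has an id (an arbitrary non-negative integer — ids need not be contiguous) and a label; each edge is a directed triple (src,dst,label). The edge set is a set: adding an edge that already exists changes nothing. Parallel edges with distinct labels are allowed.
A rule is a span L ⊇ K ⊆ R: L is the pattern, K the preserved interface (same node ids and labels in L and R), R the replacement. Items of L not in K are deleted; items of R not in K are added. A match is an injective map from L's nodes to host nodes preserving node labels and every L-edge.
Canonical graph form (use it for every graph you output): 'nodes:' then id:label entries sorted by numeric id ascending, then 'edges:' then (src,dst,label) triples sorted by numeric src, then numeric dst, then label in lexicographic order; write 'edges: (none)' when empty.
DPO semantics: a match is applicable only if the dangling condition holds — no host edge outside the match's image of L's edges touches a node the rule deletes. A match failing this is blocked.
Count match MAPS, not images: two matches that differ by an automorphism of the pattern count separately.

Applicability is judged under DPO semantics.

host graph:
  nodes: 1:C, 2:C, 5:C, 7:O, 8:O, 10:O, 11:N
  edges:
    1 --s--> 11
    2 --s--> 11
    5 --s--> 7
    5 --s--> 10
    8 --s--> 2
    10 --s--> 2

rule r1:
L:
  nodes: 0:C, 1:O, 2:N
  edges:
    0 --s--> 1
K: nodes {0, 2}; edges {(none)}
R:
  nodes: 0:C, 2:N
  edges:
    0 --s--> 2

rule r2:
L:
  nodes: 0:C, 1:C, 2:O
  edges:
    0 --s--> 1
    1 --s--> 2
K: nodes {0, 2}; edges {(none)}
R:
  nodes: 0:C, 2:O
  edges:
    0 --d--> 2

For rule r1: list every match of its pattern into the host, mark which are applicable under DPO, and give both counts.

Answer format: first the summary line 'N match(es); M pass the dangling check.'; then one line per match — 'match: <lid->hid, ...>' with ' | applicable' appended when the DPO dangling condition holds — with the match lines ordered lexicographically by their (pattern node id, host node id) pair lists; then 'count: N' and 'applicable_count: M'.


2 match(es); 1 pass the dangling check.
match: 0->5, 1->7, 2->11 | applicable
match: 0->5, 1->10, 2->11
count: 2
applicable_count: 1


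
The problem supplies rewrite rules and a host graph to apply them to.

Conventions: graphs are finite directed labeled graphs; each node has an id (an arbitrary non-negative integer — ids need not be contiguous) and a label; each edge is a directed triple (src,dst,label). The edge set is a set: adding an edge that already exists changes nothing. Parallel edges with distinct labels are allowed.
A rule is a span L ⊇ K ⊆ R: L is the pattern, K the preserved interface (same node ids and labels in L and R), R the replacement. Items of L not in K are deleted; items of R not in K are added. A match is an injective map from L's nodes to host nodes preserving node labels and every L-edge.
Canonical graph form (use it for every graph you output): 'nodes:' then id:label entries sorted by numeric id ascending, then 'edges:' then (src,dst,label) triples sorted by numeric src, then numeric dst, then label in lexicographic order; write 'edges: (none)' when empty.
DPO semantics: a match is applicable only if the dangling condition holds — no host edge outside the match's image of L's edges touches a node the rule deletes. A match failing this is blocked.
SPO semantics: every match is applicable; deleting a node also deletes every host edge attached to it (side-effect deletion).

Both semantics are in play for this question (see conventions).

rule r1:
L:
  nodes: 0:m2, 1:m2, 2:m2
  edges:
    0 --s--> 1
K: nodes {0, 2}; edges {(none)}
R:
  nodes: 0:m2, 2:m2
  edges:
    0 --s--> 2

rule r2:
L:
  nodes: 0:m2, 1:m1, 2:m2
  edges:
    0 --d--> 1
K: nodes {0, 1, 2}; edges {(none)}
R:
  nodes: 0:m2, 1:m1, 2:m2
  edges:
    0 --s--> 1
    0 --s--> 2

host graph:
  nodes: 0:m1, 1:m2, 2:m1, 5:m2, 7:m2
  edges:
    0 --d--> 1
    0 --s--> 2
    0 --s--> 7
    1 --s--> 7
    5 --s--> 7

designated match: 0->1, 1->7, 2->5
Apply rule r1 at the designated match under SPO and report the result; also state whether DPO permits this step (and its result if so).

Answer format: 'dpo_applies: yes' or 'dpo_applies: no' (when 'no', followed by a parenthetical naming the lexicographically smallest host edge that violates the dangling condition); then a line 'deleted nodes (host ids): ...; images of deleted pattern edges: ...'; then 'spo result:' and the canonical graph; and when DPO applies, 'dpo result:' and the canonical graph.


dpo_applies: no
(the rule deletes node 7, which keeps host edge (0,7,s) outside the match image — the dangling condition fails, DPO blocks; SPO proceeds and side-deletes such edges)
deleted nodes (host ids): 7; images of deleted pattern edges: (1,7,s)
spo result:
nodes: 0:m1, 1:m2, 2:m1, 5:m2
edges: (0,1,d); (0,2,s); (1,5,s)


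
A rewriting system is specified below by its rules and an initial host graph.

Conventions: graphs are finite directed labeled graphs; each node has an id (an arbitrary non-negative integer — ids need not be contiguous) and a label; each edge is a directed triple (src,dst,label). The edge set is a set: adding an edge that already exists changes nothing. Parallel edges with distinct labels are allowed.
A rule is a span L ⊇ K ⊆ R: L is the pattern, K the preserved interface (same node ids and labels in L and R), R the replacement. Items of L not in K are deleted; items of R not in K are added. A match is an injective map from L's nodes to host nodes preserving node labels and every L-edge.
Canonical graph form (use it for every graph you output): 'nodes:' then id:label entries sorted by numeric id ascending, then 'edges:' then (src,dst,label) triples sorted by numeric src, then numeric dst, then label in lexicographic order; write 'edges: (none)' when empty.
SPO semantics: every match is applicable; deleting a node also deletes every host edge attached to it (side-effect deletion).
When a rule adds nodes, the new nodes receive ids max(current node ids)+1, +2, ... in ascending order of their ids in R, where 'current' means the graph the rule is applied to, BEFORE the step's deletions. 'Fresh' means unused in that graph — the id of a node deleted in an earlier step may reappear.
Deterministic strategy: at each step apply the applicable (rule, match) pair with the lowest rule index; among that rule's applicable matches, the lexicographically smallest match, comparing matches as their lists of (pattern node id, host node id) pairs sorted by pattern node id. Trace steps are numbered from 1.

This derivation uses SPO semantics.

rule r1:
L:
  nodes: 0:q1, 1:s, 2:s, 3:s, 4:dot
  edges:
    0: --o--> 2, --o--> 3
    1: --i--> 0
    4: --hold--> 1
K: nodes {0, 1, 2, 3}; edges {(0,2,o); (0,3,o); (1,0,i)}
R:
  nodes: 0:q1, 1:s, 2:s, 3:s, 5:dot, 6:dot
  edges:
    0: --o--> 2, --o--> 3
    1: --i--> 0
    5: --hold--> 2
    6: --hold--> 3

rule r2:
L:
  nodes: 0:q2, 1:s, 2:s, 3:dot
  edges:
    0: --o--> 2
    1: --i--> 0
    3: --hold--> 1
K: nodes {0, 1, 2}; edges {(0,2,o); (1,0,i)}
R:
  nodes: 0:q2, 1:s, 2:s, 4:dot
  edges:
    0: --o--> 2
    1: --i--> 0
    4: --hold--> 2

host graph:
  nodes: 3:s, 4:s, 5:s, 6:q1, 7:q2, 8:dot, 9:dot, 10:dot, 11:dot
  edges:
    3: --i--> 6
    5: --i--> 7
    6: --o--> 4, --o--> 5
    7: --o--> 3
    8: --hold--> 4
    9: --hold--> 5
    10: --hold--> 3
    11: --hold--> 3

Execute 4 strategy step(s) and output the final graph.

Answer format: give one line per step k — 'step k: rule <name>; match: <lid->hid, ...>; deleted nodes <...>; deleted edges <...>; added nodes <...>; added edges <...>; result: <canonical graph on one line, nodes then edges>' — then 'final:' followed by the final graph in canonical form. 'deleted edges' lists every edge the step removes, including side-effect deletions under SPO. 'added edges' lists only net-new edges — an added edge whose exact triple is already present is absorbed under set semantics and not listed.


step 1: rule r1; match: 0->6, 1->3, 2->4, 3->5, 4->10; deleted nodes 10; deleted edges (10,3,hold); added nodes 12, 13; added edges (12,4,hold); (13,5,hold); result: nodes: 3:s, 4:s, 5:s, 6:q1, 7:q2, 8:dot, 9:dot, 11:dot, 12:dot, 13:dot edges: (3,6,i); (5,7,i); (6,4,o); (6,5,o); (7,3,o); (8,4,hold); (9,5,hold); (11,3,hold); (12,4,hold); (13,5,hold)
step 2: rule r1; match: 0->6, 1->3, 2->4, 3->5, 4->11; deleted nodes 11; deleted edges (11,3,hold); added nodes 14, 15; added edges (14,4,hold); (15,5,hold); result: nodes: 3:s, 4:s, 5:s, 6:q1, 7:q2, 8:dot, 9:dot, 12:dot, 13:dot, 14:dot, 15:dot edges: (3,6,i); (5,7,i); (6,4,o); (6,5,o); (7,3,o); (8,4,hold); (9,5,hold); (12,4,hold); (13,5,hold); (14,4,hold); (15,5,hold)
step 3: rule r2; match: 0->7, 1->5, 2->3, 3->9; deleted nodes 9; deleted edges (9,5,hold); added nodes 16; added edges (16,3,hold); result: nodes: 3:s, 4:s, 5:s, 6:q1, 7:q2, 8:dot, 12:dot, 13:dot, 14:dot, 15:dot, 16:dot edges: (3,6,i); (5,7,i); (6,4,o); (6,5,o); (7,3,o); (8,4,hold); (12,4,hold); (13,5,hold); (14,4,hold); (15,5,hold); (16,3,hold)
step 4: rule r1; match: 0->6, 1->3, 2->4, 3->5, 4->16; deleted nodes 16; deleted edges (16,3,hold); added nodes 17, 18; added edges (17,4,hold); (18,5,hold); result: nodes: 3:s, 4:s, 5:s, 6:q1, 7:q2, 8:dot, 12:dot, 13:dot, 14:dot, 15:dot, 17:dot, 18:dot edges: (3,6,i); (5,7,i); (6,4,o); (6,5,o); (7,3,o); (8,4,hold); (12,4,hold); (13,5,hold); (14,4,hold); (15,5,hold); (17,4,hold); (18,5,hold)
final:
nodes: 3:s, 4:s, 5:s, 6:q1, 7:q2, 8:dot, 12:dot, 13:dot, 14:dot, 15:dot, 17:dot, 18:dot
edges: (3,6,i); (5,7,i); (6,4,o); (6,5,o); (7,3,o); (8,4,hold); (12,4,hold); (13,5,hold); (14,4,hold); (15,5,hold); (17,4,hold); (18,5,hold)


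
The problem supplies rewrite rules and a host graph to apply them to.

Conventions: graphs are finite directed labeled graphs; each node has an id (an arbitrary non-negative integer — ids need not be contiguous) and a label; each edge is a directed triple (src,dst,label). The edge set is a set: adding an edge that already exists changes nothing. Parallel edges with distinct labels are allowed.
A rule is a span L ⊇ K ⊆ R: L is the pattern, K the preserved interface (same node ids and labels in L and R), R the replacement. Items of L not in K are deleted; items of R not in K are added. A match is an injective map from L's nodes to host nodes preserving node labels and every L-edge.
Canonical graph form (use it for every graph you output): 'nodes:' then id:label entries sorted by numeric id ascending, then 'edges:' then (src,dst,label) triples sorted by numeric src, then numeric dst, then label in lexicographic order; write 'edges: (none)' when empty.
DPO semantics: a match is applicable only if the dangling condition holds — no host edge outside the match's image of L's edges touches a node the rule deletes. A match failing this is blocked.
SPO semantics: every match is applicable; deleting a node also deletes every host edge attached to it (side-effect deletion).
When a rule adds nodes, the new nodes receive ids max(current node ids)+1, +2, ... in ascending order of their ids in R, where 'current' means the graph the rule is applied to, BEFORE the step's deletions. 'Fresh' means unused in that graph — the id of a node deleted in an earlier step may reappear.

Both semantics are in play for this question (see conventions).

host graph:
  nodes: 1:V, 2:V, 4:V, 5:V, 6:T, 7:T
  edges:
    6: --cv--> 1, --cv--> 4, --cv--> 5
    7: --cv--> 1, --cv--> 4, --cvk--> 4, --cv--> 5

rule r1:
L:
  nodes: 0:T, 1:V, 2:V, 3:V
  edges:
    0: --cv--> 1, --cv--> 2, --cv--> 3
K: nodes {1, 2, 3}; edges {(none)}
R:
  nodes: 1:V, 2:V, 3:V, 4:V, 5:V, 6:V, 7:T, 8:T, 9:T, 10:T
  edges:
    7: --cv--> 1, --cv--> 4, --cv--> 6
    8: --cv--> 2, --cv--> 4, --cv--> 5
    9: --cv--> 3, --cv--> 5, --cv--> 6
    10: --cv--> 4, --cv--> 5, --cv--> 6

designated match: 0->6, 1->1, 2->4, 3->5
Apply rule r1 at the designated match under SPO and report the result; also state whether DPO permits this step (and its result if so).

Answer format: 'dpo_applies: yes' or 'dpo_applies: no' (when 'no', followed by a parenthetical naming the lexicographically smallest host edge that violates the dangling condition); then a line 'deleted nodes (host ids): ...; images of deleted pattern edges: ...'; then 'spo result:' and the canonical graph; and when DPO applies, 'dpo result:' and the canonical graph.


dpo_applies: yes
deleted nodes (host ids): 6; images of deleted pattern edges: (6,1,cv); (6,4,cv); (6,5,cv)
spo result:
nodes: 1:V, 2:V, 4:V, 5:V, 7:T, 8:V, 9:V, 10:V, 11:T, 12:T, 13:T, 14:T
edges: (7,1,cv); (7,4,cv); (7,4,cvk); (7,5,cv); (11,1,cv); (11,8,cv); (11,10,cv); (12,4,cv); (12,8,cv); (12,9,cv); (13,5,cv); (13,9,cv); (13,10,cv); (14,8,cv); (14,9,cv); (14,10,cv)
dpo result:
nodes: 1:V, 2:V, 4:V, 5:V, 7:T, 8:V, 9:V, 10:V, 11:T, 12:T, 13:T, 14:T
edges: (7,1,cv); (7,4,cv); (7,4,cvk); (7,5,cv); (11,1,cv); (11,8,cv); (11,10,cv); (12,4,cv); (12,8,cv); (12,9,cv); (13,5,cv); (13,9,cv); (13,10,cv); (14,8,cv); (14,9,cv); (14,10,cv)


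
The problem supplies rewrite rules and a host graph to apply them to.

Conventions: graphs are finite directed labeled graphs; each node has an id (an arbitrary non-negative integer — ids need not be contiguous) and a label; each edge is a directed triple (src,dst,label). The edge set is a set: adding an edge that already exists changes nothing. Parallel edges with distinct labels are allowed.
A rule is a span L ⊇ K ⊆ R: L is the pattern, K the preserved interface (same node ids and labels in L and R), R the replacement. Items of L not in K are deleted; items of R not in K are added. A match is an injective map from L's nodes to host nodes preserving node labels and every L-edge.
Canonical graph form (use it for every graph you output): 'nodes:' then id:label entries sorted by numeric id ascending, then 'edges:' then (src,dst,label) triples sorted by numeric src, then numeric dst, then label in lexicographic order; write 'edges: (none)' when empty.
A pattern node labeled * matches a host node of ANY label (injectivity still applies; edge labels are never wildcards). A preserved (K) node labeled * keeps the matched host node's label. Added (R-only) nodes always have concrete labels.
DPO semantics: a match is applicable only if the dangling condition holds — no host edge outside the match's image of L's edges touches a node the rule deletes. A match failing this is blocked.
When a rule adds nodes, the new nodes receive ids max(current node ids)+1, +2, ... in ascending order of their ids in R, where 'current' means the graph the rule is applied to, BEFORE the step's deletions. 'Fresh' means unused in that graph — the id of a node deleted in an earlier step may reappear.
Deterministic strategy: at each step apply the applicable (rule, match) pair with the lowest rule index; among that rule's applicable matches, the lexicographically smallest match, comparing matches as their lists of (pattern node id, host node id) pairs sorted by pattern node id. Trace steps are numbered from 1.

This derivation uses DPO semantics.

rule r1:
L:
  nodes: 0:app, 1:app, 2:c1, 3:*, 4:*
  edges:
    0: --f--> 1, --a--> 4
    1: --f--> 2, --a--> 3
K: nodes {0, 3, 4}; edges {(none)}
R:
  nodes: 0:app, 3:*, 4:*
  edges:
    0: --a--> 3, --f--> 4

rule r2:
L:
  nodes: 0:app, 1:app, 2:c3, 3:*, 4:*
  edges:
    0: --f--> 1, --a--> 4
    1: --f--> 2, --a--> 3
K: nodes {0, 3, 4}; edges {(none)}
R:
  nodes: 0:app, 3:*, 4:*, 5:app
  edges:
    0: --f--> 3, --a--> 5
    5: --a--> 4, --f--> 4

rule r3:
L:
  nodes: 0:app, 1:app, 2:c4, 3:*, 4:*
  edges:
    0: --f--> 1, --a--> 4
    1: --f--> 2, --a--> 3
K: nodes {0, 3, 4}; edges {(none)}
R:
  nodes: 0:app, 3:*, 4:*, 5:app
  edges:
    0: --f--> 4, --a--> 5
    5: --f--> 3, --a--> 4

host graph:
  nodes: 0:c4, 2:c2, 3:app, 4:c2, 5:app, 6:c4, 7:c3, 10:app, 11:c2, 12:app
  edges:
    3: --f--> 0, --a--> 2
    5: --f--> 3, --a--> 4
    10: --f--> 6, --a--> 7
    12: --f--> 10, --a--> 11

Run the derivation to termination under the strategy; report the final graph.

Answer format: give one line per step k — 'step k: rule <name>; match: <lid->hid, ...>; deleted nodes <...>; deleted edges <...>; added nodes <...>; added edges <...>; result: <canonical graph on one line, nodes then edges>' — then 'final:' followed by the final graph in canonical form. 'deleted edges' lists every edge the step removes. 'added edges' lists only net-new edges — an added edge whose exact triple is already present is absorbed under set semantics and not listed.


step 1: rule r3; match: 0->5, 1->3, 2->0, 3->2, 4->4; deleted nodes 0, 3; deleted edges (3,0,f); (3,2,a); (5,3,f); (5,4,a); added nodes 13; added edges (5,4,f); (5,13,a); (13,2,f); (13,4,a); result: nodes: 2:c2, 4:c2, 5:app, 6:c4, 7:c3, 10:app, 11:c2, 12:app, 13:app edges: (5,4,f); (5,13,a); (10,6,f); (10,7,a); (12,10,f); (12,11,a); (13,2,f); (13,4,a)
step 2: rule r3; match: 0->12, 1->10, 2->6, 3->7, 4->11; deleted nodes 6, 10; deleted edges (10,6,f); (10,7,a); (12,10,f); (12,11,a); added nodes 14; added edges (12,11,f); (12,14,a); (14,7,f); (14,11,a); result: nodes: 2:c2, 4:c2, 5:app, 7:c3, 11:c2, 12:app, 13:app, 14:app edges: (5,4,f); (5,13,a); (12,11,f); (12,14,a); (13,2,f); (13,4,a); (14,7,f); (14,11,a)
final:
nodes: 2:c2, 4:c2, 5:app, 7:c3, 11:c2, 12:app, 13:app, 14:app
edges: (5,4,f); (5,13,a); (12,11,f); (12,14,a); (13,2,f); (13,4,a); (14,7,f); (14,11,a)


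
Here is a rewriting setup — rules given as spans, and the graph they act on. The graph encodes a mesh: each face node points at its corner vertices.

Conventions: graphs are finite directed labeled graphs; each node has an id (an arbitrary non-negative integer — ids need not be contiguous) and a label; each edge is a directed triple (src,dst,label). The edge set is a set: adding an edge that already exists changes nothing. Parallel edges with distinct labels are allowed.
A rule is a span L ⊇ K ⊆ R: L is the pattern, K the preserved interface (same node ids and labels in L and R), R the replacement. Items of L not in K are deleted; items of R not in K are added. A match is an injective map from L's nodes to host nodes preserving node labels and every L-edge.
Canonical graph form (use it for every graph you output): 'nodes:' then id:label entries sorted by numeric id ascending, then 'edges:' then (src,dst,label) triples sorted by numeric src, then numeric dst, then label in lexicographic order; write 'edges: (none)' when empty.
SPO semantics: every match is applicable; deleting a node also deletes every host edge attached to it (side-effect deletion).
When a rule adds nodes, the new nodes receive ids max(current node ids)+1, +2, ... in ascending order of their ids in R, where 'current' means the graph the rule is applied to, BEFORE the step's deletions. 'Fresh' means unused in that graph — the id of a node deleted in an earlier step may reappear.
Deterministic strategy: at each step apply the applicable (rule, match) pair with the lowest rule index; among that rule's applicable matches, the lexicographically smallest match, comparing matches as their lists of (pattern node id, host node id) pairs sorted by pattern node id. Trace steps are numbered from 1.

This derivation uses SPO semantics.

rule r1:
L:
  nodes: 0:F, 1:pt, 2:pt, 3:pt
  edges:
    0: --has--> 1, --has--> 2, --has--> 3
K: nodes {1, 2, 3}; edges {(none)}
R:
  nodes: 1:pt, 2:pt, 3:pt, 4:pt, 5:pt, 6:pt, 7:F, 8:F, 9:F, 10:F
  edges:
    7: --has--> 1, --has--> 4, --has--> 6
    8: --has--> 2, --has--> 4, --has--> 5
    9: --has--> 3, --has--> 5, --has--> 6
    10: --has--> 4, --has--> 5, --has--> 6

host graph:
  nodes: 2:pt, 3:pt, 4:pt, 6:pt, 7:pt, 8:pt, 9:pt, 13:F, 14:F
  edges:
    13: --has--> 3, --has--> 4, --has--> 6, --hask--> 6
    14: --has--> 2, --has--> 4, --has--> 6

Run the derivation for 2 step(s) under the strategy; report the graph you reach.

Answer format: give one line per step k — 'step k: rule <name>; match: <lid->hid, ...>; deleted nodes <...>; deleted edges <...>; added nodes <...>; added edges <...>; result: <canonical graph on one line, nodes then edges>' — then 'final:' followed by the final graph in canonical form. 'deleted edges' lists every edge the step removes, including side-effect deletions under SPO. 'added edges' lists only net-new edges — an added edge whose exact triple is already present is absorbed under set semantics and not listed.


step 1: rule r1; match: 0->13, 1->3, 2->4, 3->6; deleted nodes 13; deleted edges (13,3,has); (13,4,has); (13,6,has); (13,6,hask); added nodes 15, 16, 17, 18, 19, 20, 21; added edges (18,3,has); (18,15,has); (18,17,has); (19,4,has); (19,15,has); (19,16,has); (20,6,has); (20,16,has); (20,17,has); (21,15,has); (21,16,has); (21,17,has); result: nodes: 2:pt, 3:pt, 4:pt, 6:pt, 7:pt, 8:pt, 9:pt, 14:F, 15:pt, 16:pt, 17:pt, 18:F, 19:F, 20:F, 21:F edges: (14,2,has); (14,4,has); (14,6,has); (18,3,has); (18,15,has); (18,17,has); (19,4,has); (19,15,has); (19,16,has); (20,6,has); (20,16,has); (20,17,has); (21,15,has); (21,16,has); (21,17,has)
step 2: rule r1; match: 0->14, 1->2, 2->4, 3->6; deleted nodes 14; deleted edges (14,2,has); (14,4,has); (14,6,has); added nodes 22, 23, 24, 25, 26, 27, 28; added edges (25,2,has); (25,22,has); (25,24,has); (26,4,has); (26,22,has); (26,23,has); (27,6,has); (27,23,has); (27,24,has); (28,22,has); (28,23,has); (28,24,has); result: nodes: 2:pt, 3:pt, 4:pt, 6:pt, 7:pt, 8:pt, 9:pt, 15:pt, 16:pt, 17:pt, 18:F, 19:F, 20:F, 21:F, 22:pt, 23:pt, 24:pt, 25:F, 26:F, 27:F, 28:F edges: (18,3,has); (18,15,has); (18,17,has); (19,4,has); (19,15,has); (19,16,has); (20,6,has); (20,16,has); (20,17,has); (21,15,has); (21,16,has); (21,17,has); (25,2,has); (25,22,has); (25,24,has); (26,4,has); (26,22,has); (26,23,has); (27,6,has); (27,23,has); (27,24,has); (28,22,has); (28,23,has); (28,24,has)
final:
nodes: 2:pt, 3:pt, 4:pt, 6:pt, 7:pt, 8:pt, 9:pt, 15:pt, 16:pt, 17:pt, 18:F, 19:F, 20:F, 21:F, 22:pt, 23:pt, 24:pt, 25:F, 26:F, 27:F, 28:F
edges: (18,3,has); (18,15,has); (18,17,has); (19,4,has); (19,15,has); (19,16,has); (20,6,has); (20,16,has); (20,17,has); (21,15,has); (21,16,has); (21,17,has); (25,2,has); (25,22,has); (25,24,has); (26,4,has); (26,22,has); (26,23,has); (27,6,has); (27,23,has); (27,24,has); (28,22,has); (28,23,has); (28,24,has)


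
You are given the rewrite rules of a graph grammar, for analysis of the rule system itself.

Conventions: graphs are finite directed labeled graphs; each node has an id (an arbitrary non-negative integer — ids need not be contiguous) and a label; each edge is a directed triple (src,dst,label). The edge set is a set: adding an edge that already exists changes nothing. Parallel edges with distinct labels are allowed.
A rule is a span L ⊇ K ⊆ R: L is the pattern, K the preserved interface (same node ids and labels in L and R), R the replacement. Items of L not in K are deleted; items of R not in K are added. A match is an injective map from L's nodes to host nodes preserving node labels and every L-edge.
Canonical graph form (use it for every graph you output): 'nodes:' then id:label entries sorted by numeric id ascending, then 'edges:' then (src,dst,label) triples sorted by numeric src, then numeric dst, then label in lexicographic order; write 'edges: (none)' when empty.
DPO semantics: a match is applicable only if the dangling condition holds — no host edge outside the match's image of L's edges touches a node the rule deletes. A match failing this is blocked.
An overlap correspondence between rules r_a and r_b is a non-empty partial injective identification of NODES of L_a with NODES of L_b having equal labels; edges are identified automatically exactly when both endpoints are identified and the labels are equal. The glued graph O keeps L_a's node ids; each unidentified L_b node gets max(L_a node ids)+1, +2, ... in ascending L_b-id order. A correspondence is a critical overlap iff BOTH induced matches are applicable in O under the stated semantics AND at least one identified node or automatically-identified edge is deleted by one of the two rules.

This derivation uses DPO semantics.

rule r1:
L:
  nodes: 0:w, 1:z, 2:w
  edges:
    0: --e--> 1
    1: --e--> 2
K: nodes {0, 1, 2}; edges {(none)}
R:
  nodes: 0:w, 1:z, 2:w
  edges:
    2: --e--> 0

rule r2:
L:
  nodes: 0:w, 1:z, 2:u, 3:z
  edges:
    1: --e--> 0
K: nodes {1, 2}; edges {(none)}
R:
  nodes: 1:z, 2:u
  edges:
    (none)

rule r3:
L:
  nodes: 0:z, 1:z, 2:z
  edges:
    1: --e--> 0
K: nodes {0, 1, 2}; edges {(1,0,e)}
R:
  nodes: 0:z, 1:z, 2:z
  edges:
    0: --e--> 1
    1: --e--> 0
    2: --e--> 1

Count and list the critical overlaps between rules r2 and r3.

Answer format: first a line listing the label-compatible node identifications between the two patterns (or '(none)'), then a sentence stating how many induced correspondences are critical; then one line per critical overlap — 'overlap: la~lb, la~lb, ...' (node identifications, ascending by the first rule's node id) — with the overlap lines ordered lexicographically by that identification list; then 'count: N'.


label-compatible node identifications between L(r2) and L(r3): 1~0, 1~1, 1~2, 3~0, 3~1, 3~2
3 of the induced correspondences are critical overlaps of r2 and r3.
overlap: 1~0, 3~2
overlap: 1~1, 3~2
overlap: 3~2
count: 3


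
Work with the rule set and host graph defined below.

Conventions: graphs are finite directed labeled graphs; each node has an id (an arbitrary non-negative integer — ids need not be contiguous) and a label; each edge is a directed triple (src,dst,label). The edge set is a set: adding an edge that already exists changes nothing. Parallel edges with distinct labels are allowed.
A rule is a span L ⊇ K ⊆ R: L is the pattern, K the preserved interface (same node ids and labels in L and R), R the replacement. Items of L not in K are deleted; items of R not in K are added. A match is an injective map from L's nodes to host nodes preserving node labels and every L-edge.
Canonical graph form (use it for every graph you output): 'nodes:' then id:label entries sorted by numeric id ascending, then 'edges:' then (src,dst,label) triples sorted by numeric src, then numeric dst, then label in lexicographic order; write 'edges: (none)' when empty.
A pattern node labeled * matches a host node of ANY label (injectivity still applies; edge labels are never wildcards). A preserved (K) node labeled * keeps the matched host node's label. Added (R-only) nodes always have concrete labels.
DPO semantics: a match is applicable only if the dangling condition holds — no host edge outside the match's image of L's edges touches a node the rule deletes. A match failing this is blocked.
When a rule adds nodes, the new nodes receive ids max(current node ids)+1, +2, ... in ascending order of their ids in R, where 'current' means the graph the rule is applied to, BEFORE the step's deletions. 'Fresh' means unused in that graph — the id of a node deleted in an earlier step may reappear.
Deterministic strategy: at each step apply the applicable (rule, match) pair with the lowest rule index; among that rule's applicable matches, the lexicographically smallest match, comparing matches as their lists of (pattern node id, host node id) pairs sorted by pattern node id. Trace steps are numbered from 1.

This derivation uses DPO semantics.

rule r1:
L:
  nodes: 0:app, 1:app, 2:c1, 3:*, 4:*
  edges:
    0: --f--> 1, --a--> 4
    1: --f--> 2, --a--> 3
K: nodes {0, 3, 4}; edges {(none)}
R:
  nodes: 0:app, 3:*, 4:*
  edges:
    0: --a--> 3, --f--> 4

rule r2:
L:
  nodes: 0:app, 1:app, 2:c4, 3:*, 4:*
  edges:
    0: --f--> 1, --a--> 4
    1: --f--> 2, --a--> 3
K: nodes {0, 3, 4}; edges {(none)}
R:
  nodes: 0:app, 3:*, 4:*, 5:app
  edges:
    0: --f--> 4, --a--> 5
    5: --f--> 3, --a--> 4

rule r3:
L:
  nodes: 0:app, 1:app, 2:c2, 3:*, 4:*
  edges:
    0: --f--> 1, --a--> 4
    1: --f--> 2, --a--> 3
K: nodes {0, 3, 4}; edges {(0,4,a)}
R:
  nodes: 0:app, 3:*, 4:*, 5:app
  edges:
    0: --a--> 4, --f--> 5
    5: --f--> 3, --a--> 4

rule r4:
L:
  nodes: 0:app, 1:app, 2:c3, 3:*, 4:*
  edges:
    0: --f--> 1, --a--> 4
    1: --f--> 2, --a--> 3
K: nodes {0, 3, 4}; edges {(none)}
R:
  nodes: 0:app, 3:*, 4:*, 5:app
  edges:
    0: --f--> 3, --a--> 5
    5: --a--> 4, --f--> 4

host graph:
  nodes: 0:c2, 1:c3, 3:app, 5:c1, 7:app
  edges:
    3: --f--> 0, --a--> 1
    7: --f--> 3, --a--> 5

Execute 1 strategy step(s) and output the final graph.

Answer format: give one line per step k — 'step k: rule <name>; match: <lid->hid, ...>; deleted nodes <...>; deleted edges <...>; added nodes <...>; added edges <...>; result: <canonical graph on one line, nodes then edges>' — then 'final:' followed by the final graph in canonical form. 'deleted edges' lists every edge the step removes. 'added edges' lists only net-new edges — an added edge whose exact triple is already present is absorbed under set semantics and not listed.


step 1: rule r3; match: 0->7, 1->3, 2->0, 3->1, 4->5; deleted nodes 0, 3; deleted edges (3,0,f); (3,1,a); (7,3,f); added nodes 8; added edges (7,8,f); (8,1,f); (8,5,a); result: nodes: 1:c3, 5:c1, 7:app, 8:app edges: (7,5,a); (7,8,f); (8,1,f); (8,5,a)
final:
nodes: 1:c3, 5:c1, 7:app, 8:app
edges: (7,5,a); (7,8,f); (8,1,f); (8,5,a)


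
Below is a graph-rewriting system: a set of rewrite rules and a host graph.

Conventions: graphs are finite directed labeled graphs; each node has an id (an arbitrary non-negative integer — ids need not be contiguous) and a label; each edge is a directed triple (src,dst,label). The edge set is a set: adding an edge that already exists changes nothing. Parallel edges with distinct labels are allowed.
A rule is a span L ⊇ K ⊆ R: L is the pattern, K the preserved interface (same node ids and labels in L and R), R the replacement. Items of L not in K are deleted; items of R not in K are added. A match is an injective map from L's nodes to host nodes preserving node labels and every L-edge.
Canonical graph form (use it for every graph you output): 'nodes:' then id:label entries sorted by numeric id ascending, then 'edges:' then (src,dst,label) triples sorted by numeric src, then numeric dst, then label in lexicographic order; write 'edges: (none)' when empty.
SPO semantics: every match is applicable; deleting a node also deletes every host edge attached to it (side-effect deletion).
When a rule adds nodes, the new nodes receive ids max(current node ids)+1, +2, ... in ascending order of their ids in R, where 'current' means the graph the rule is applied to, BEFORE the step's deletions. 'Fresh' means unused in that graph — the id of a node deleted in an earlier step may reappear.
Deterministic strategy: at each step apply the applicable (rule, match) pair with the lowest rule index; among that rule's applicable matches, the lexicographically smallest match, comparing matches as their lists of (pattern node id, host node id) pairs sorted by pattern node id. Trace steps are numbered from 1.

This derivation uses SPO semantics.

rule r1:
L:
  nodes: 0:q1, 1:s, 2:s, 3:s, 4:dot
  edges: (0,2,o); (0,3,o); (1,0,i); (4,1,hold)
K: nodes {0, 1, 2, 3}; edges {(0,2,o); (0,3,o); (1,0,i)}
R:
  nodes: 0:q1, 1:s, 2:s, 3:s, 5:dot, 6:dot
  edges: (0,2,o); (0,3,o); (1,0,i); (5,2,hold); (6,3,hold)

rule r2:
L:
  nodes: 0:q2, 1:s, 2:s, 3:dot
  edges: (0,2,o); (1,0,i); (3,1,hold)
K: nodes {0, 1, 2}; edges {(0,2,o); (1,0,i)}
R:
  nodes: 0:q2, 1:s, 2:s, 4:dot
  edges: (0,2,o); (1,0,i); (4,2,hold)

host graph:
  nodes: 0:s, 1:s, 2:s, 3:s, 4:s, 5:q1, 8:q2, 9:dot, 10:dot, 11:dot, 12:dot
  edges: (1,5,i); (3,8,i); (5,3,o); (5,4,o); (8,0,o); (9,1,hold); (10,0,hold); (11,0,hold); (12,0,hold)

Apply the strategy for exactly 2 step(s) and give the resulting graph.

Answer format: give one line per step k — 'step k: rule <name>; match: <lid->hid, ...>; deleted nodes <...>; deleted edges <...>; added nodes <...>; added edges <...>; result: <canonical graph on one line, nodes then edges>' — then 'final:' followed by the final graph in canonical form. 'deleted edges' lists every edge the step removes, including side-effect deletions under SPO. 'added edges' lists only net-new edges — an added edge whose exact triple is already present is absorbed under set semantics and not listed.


step 1: rule r1; match: 0->5, 1->1, 2->3, 3->4, 4->9; deleted nodes 9; deleted edges (9,1,hold); added nodes 13, 14; added edges (13,3,hold); (14,4,hold); result: nodes: 0:s, 1:s, 2:s, 3:s, 4:s, 5:q1, 8:q2, 10:dot, 11:dot, 12:dot, 13:dot, 14:dot edges: (1,5,i); (3,8,i); (5,3,o); (5,4,o); (8,0,o); (10,0,hold); (11,0,hold); (12,0,hold); (13,3,hold); (14,4,hold)
step 2: rule r2; match: 0->8, 1->3, 2->0, 3->13; deleted nodes 13; deleted edges (13,3,hold); added nodes 15; added edges (15,0,hold); result: nodes: 0:s, 1:s, 2:s, 3:s, 4:s, 5:q1, 8:q2, 10:dot, 11:dot, 12:dot, 14:dot, 15:dot edges: (1,5,i); (3,8,i); (5,3,o); (5,4,o); (8,0,o); (10,0,hold); (11,0,hold); (12,0,hold); (14,4,hold); (15,0,hold)
final:
nodes: 0:s, 1:s, 2:s, 3:s, 4:s, 5:q1, 8:q2, 10:dot, 11:dot, 12:dot, 14:dot, 15:dot
edges: (1,5,i); (3,8,i); (5,3,o); (5,4,o); (8,0,o); (10,0,hold); (11,0,hold); (12,0,hold); (14,4,hold); (15,0,hold)


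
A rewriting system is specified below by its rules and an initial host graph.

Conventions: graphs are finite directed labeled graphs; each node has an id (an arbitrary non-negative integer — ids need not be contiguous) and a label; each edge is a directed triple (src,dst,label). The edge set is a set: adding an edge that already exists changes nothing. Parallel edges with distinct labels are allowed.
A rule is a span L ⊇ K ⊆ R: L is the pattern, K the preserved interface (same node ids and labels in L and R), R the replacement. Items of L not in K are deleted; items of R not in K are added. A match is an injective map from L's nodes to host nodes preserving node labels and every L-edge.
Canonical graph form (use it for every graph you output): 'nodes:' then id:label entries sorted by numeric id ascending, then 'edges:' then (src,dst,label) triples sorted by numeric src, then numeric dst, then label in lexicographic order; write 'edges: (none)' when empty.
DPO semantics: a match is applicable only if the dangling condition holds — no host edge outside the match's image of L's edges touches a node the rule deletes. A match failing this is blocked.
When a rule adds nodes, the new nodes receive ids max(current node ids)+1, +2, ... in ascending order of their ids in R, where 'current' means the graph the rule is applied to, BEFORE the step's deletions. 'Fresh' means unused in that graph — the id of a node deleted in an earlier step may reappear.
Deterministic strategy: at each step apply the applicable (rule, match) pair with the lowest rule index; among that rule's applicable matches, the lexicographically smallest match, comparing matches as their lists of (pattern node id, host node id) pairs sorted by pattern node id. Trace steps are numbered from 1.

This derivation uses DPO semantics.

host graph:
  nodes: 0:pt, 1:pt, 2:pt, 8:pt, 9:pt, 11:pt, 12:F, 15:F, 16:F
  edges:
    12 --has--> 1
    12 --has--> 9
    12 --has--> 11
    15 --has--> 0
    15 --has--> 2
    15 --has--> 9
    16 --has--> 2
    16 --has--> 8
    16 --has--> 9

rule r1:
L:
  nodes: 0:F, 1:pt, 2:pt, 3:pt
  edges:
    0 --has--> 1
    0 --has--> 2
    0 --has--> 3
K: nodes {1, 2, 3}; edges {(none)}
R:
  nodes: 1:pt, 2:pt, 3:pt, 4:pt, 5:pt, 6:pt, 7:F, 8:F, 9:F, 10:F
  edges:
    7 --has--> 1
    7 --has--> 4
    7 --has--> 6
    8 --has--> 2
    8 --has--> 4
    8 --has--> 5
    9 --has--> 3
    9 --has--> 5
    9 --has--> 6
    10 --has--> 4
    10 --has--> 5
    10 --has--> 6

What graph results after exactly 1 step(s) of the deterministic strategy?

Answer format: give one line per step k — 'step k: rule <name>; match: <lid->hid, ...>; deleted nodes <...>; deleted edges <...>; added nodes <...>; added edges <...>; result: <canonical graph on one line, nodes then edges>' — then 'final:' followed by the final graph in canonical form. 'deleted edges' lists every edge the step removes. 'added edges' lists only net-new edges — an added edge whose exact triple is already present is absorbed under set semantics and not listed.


step 1: rule r1; match: 0->12, 1->1, 2->9, 3->11; deleted nodes 12; deleted edges (12,1,has); (12,9,has); (12,11,has); added nodes 17, 18, 19, 20, 21, 22, 23; added edges (20,1,has); (20,17,has); (20,19,has); (21,9,has); (21,17,has); (21,18,has); (22,11,has); (22,18,has); (22,19,has); (23,17,has); (23,18,has); (23,19,has); result: nodes: 0:pt, 1:pt, 2:pt, 8:pt, 9:pt, 11:pt, 15:F, 16:F, 17:pt, 18:pt, 19:pt, 20:F, 21:F, 22:F, 23:F edges: (15,0,has); (15,2,has); (15,9,has); (16,2,has); (16,8,has); (16,9,has); (20,1,has); (20,17,has); (20,19,has); (21,9,has); (21,17,has); (21,18,has); (22,11,has); (22,18,has); (22,19,has); (23,17,has); (23,18,has); (23,19,has)
final:
nodes: 0:pt, 1:pt, 2:pt, 8:pt, 9:pt, 11:pt, 15:F, 16:F, 17:pt, 18:pt, 19:pt, 20:F, 21:F, 22:F, 23:F
edges: (15,0,has); (15,2,has); (15,9,has); (16,2,has); (16,8,has); (16,9,has); (20,1,has); (20,17,has); (20,19,has); (21,9,has); (21,17,has); (21,18,has); (22,11,has); (22,18,has); (22,19,has); (23,17,has); (23,18,has); (23,19,has)


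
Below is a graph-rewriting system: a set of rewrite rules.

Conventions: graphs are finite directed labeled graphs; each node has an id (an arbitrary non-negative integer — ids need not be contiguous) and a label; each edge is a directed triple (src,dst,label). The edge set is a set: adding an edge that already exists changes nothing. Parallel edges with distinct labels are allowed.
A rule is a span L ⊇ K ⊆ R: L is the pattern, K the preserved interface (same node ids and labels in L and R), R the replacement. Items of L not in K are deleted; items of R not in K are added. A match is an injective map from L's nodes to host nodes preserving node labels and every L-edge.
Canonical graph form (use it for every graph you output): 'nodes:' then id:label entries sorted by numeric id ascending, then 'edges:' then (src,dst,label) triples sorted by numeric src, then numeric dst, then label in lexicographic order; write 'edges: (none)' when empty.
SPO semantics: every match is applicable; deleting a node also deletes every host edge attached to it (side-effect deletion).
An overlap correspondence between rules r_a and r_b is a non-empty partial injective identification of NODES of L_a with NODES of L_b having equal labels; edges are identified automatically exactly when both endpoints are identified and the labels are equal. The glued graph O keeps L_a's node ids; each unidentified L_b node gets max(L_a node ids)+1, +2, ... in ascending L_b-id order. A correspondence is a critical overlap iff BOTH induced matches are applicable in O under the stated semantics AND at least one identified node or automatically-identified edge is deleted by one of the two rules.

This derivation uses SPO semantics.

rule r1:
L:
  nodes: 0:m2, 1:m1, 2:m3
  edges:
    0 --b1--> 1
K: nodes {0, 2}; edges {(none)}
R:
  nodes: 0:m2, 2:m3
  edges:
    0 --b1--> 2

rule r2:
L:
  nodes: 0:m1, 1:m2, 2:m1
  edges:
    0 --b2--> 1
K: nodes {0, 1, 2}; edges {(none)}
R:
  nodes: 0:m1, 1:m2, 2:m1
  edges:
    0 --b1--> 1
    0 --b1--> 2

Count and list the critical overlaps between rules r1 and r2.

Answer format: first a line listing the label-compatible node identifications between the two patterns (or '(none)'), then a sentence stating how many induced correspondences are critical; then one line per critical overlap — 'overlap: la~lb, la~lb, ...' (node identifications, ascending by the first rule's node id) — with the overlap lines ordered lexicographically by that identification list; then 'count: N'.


label-compatible node identifications between L(r1) and L(r2): 0~1, 1~0, 1~2
4 of the induced correspondences are critical overlaps of r1 and r2.
overlap: 0~1, 1~0
overlap: 0~1, 1~2
overlap: 1~0
overlap: 1~2
count: 4


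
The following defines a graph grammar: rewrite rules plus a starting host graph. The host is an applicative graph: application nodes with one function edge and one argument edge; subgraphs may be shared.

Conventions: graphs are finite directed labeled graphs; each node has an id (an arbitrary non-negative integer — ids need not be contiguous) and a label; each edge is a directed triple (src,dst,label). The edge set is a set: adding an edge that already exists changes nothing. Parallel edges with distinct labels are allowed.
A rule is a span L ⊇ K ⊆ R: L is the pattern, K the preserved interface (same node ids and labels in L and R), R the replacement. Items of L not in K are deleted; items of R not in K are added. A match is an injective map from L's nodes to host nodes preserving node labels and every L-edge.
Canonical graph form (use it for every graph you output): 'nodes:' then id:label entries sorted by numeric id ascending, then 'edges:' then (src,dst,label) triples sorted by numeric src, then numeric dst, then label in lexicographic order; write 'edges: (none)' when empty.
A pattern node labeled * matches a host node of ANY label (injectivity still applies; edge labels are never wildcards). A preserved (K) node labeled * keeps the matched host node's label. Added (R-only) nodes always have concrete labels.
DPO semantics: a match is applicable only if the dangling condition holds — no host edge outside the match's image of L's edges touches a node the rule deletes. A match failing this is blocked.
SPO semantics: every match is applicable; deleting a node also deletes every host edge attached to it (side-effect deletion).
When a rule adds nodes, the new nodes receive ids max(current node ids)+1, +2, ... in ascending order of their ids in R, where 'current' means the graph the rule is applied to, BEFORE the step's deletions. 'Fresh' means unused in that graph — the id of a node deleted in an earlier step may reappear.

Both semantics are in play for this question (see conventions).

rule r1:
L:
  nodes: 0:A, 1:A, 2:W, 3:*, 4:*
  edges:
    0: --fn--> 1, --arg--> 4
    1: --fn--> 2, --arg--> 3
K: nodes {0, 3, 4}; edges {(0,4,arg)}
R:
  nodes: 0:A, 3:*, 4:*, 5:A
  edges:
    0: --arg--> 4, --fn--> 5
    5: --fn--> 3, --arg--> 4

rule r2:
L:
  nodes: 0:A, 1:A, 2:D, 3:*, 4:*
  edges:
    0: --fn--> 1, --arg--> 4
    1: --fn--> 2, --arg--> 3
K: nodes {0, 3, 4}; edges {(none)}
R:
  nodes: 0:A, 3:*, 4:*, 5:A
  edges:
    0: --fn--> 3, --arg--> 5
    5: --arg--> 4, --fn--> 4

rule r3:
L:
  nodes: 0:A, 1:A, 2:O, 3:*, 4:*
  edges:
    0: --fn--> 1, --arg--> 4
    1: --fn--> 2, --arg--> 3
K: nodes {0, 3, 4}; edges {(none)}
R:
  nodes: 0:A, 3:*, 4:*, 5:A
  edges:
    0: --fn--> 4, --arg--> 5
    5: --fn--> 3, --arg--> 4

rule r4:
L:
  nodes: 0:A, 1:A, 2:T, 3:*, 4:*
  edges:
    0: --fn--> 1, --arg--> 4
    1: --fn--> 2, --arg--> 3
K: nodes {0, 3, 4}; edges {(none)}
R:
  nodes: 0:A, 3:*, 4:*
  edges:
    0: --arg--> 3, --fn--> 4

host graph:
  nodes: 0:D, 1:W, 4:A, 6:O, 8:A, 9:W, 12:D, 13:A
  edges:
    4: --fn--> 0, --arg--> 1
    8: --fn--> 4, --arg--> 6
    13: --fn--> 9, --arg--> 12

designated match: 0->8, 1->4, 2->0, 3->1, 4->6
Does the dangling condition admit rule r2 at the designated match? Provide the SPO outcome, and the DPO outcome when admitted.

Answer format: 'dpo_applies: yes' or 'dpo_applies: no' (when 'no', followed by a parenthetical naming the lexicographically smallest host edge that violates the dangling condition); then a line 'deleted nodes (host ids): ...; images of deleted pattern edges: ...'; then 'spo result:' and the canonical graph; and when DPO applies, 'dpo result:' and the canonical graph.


dpo_applies: yes
deleted nodes (host ids): 0, 4; images of deleted pattern edges: (4,0,fn); (4,1,arg); (8,4,fn); (8,6,arg)
spo result:
nodes: 1:W, 6:O, 8:A, 9:W, 12:D, 13:A, 14:A
edges: (8,1,fn); (8,14,arg); (13,9,fn); (13,12,arg); (14,6,arg); (14,6,fn)
dpo result:
nodes: 1:W, 6:O, 8:A, 9:W, 12:D, 13:A, 14:A
edges: (8,1,fn); (8,14,arg); (13,9,fn); (13,12,arg); (14,6,arg); (14,6,fn)
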